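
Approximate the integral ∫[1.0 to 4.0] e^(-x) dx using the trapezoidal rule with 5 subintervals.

f(x) = e^(-x)
a = 1.0, b = 4.0, n = 5
h = (b - a)/n = 0.600000

Trapezoidal rule: (h/2)[f(x₀) + 2f(x₁) + 2f(x₂) + ... + f(xₙ)]

x_0 = 1.0000, f(x_0) = 0.367879, coefficient = 1
x_1 = 1.6000, f(x_1) = 0.201897, coefficient = 2
x_2 = 2.2000, f(x_2) = 0.110803, coefficient = 2
x_3 = 2.8000, f(x_3) = 0.060810, coefficient = 2
x_4 = 3.4000, f(x_4) = 0.033373, coefficient = 2
x_5 = 4.0000, f(x_5) = 0.018316, coefficient = 1

I ≈ (0.600000/2) × 1.199961 = 0.359988
Exact value: 0.349564
Error: 0.010425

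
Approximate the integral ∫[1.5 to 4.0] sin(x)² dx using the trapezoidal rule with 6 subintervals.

f(x) = sin(x)²
a = 1.5, b = 4.0, n = 6
h = (b - a)/n = 0.416667

Trapezoidal rule: (h/2)[f(x₀) + 2f(x₁) + 2f(x₂) + ... + f(xₙ)]

x_0 = 1.5000, f(x_0) = 0.994996, coefficient = 1
x_1 = 1.9167, f(x_1) = 0.885068, coefficient = 2
x_2 = 2.3333, f(x_2) = 0.522853, coefficient = 2
x_3 = 2.7500, f(x_3) = 0.145665, coefficient = 2
x_4 = 3.1667, f(x_4) = 0.000629, coefficient = 2
x_5 = 3.5833, f(x_5) = 0.182768, coefficient = 2
x_6 = 4.0000, f(x_6) = 0.572750, coefficient = 1

I ≈ (0.416667/2) × 5.041713 = 1.050357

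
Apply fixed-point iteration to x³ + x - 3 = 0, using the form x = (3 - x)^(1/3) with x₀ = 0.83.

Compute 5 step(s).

Equation: x³ + x - 3 = 0
Fixed-point form: x = (3 - x)^(1/3)
x₀ = 0.83

x_1 = g(0.830000) = 1.294653
x_2 = g(1.294653) = 1.194733
x_3 = g(1.194733) = 1.217626
x_4 = g(1.217626) = 1.212457
x_5 = g(1.212457) = 1.213628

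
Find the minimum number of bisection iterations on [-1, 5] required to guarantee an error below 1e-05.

We need (b-a)/2^n ≤ 1e-05
(5 - (-1))/2^n ≤ 1e-05
6/2^n ≤ 1e-05
2^n ≥ 600000
n ≥ log₂(600000) = 19.19
n ≥ 20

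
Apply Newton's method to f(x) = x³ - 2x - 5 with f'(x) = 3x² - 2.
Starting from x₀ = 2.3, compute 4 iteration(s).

f(x) = x³ - 2x - 5
f'(x) = 3x² - 2
x₀ = 2.3

Newton-Raphson formula: x_{n+1} = x_n - f(x_n)/f'(x_n)

Iteration 1:
  f(2.300000) = 2.567000
  f'(2.300000) = 13.870000
  x_1 = 2.300000 - 2.567000/13.870000 = 2.114924
Iteration 2:
  f(2.114924) = 0.230006
  f'(2.114924) = 11.418714
  x_2 = 2.114924 - 0.230006/11.418714 = 2.094781
Iteration 3:
  f(2.094781) = 0.002566
  f'(2.094781) = 11.164327
  x_3 = 2.094781 - 0.002566/11.164327 = 2.094552
Iteration 4:
  f(2.094552) = 0.000000
  f'(2.094552) = 11.161438
  x_4 = 2.094552 - 0.000000/11.161438 = 2.094551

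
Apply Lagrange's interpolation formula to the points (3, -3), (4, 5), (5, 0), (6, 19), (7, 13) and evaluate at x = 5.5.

Lagrange interpolation formula:
P(x) = Σ yᵢ × Lᵢ(x)
where Lᵢ(x) = Π_{j≠i} (x - xⱼ)/(xᵢ - xⱼ)

L_0(5.5) = (5.5 - 4)/(3 - 4) × (5.5 - 5)/(3 - 5) × (5.5 - 6)/(3 - 6) × (5.5 - 7)/(3 - 7) = 0.023438
L_1(5.5) = (5.5 - 3)/(4 - 3) × (5.5 - 5)/(4 - 5) × (5.5 - 6)/(4 - 6) × (5.5 - 7)/(4 - 7) = -0.156250
L_2(5.5) = (5.5 - 3)/(5 - 3) × (5.5 - 4)/(5 - 4) × (5.5 - 6)/(5 - 6) × (5.5 - 7)/(5 - 7) = 0.703125
L_3(5.5) = (5.5 - 3)/(6 - 3) × (5.5 - 4)/(6 - 4) × (5.5 - 5)/(6 - 5) × (5.5 - 7)/(6 - 7) = 0.468750
L_4(5.5) = (5.5 - 3)/(7 - 3) × (5.5 - 4)/(7 - 4) × (5.5 - 5)/(7 - 5) × (5.5 - 6)/(7 - 6) = -0.039062

P(5.5) = (-3)×L_0(5.5) + 5×L_1(5.5) + 0×L_2(5.5) + 19×L_3(5.5) + 13×L_4(5.5)
P(5.5) = 7.546875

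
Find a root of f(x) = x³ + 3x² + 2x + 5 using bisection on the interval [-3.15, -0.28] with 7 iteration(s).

f(x) = x³ + 3x² + 2x + 5
Initial interval: [-3.15, -0.28]

Iteration 1:
  c_1 = (-3.150000 + (-0.280000))/2 = -1.715000
  f(c_1) = f(-1.715000) = 5.349474
  f(a) × f(c) < 0, new interval: [-3.150000, -1.715000]
Iteration 2:
  c_2 = (-3.150000 + (-1.715000))/2 = -2.432500
  f(c_2) = f(-2.432500) = 3.492929
  f(a) × f(c) < 0, new interval: [-3.150000, -2.432500]
Iteration 3:
  c_3 = (-3.150000 + (-2.432500))/2 = -2.791250
  f(c_3) = f(-2.791250) = 1.043887
  f(a) × f(c) < 0, new interval: [-3.150000, -2.791250]
Iteration 4:
  c_4 = (-3.150000 + (-2.791250))/2 = -2.970625
  f(c_4) = f(-2.970625) = -0.682027
  f(a) × f(c) ≥ 0, new interval: [-2.970625, -2.791250]
Iteration 5:
  c_5 = (-2.970625 + (-2.791250))/2 = -2.880937
  f(c_5) = f(-2.880937) = 0.226320
  f(a) × f(c) < 0, new interval: [-2.970625, -2.880937]
Iteration 6:
  c_6 = (-2.970625 + (-2.880937))/2 = -2.925781
  f(c_6) = f(-2.925781) = -0.216235
  f(a) × f(c) ≥ 0, new interval: [-2.925781, -2.880937]
Iteration 7:
  c_7 = (-2.925781 + (-2.880937))/2 = -2.903359
  f(c_7) = f(-2.903359) = 0.007913
  f(a) × f(c) < 0, new interval: [-2.925781, -2.903359]

After 7 iteration(s), the approximation is c_7 = -2.903359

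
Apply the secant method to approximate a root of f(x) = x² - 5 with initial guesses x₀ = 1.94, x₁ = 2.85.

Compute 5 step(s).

f(x) = x² - 5
x₀ = 1.94, x₁ = 2.85

Secant formula: x_{n+1} = x_n - f(x_n)(x_n - x_{n-1})/(f(x_n) - f(x_{n-1}))

Iteration 1:
  f(1.940000) = -1.236400
  f(2.850000) = 3.122500
  x_2 = 2.850000 - 3.122500×(2.850000 - 1.940000)/(3.122500 - (-1.236400))
       = 2.198121
Iteration 2:
  f(2.850000) = 3.122500
  f(2.198121) = -0.168264
  x_3 = 2.198121 - (-0.168264)×(2.198121 - 2.850000)/(-0.168264 - 3.122500)
       = 2.231453
Iteration 3:
  f(2.198121) = -0.168264
  f(2.231453) = -0.020617
  x_4 = 2.231453 - (-0.020617)×(2.231453 - 2.198121)/(-0.020617 - (-0.168264))
       = 2.236108
Iteration 4:
  f(2.231453) = -0.020617
  f(2.236108) = 0.000177
  x_5 = 2.236108 - 0.000177×(2.236108 - 2.231453)/(0.000177 - (-0.020617))
       = 2.236068
Iteration 5:
  f(2.236108) = 0.000177
  f(2.236068) = 0.000000
  x_6 = 2.236068 - 0.000000×(2.236068 - 2.236108)/(0.000000 - 0.000177)
       = 2.236068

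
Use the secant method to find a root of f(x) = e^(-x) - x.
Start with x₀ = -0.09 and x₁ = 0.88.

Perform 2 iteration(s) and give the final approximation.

f(x) = e^(-x) - x
x₀ = -0.09, x₁ = 0.88

Secant formula: x_{n+1} = x_n - f(x_n)(x_n - x_{n-1})/(f(x_n) - f(x_{n-1}))

Iteration 1:
  f(-0.090000) = 1.184174
  f(0.880000) = -0.465217
  x_2 = 0.880000 - (-0.465217)×(0.880000 - (-0.090000))/(-0.465217 - 1.184174)
       = 0.606408
Iteration 2:
  f(0.880000) = -0.465217
  f(0.606408) = -0.061102
  x_3 = 0.606408 - (-0.061102)×(0.606408 - 0.880000)/(-0.061102 - (-0.465217))
       = 0.565041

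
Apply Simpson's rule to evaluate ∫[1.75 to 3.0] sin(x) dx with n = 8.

f(x) = sin(x)
a = 1.75, b = 3.0, n = 8
h = (b - a)/n = 0.156250

Simpson's rule: (h/3)[f(x₀) + 4f(x₁) + 2f(x₂) + ... + f(xₙ)]

x_0 = 1.7500, f(x_0) = 0.983986, coefficient = 1
x_1 = 1.9062, f(x_1) = 0.944261, coefficient = 4
x_2 = 2.0625, f(x_2) = 0.881530, coefficient = 2
x_3 = 2.2188, f(x_3) = 0.797321, coefficient = 4
x_4 = 2.3750, f(x_4) = 0.693685, coefficient = 2
x_5 = 2.5312, f(x_5) = 0.573148, coefficient = 4
x_6 = 2.6875, f(x_6) = 0.438647, coefficient = 2
x_7 = 2.8438, f(x_7) = 0.293459, coefficient = 4
x_8 = 3.0000, f(x_8) = 0.141120, coefficient = 1

I ≈ (0.156250/3) × 15.585583 = 0.811749
Exact value: 0.811746
Error: 0.000003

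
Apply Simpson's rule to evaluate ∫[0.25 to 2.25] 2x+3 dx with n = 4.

f(x) = 2x+3
a = 0.25, b = 2.25, n = 4
h = (b - a)/n = 0.500000

Simpson's rule: (h/3)[f(x₀) + 4f(x₁) + 2f(x₂) + ... + f(xₙ)]

x_0 = 0.2500, f(x_0) = 3.500000, coefficient = 1
x_1 = 0.7500, f(x_1) = 4.500000, coefficient = 4
x_2 = 1.2500, f(x_2) = 5.500000, coefficient = 2
x_3 = 1.7500, f(x_3) = 6.500000, coefficient = 4
x_4 = 2.2500, f(x_4) = 7.500000, coefficient = 1

I ≈ (0.500000/3) × 66.000000 = 11.000000
Exact value: 11.000000
Error: 0.000000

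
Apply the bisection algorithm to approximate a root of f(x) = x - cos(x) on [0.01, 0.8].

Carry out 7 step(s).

f(x) = x - cos(x)
Initial interval: [0.01, 0.8]

Iteration 1:
  c_1 = (0.010000 + 0.800000)/2 = 0.405000
  f(c_1) = f(0.405000) = -0.514102
  f(a) × f(c) ≥ 0, new interval: [0.405000, 0.800000]
Iteration 2:
  c_2 = (0.405000 + 0.800000)/2 = 0.602500
  f(c_2) = f(0.602500) = -0.221421
  f(a) × f(c) ≥ 0, new interval: [0.602500, 0.800000]
Iteration 3:
  c_3 = (0.602500 + 0.800000)/2 = 0.701250
  f(c_3) = f(0.701250) = -0.062786
  f(a) × f(c) ≥ 0, new interval: [0.701250, 0.800000]
Iteration 4:
  c_4 = (0.701250 + 0.800000)/2 = 0.750625
  f(c_4) = f(0.750625) = 0.019362
  f(a) × f(c) < 0, new interval: [0.701250, 0.750625]
Iteration 5:
  c_5 = (0.701250 + 0.750625)/2 = 0.725938
  f(c_5) = f(0.725938) = -0.021940
  f(a) × f(c) ≥ 0, new interval: [0.725938, 0.750625]
Iteration 6:
  c_6 = (0.725938 + 0.750625)/2 = 0.738281
  f(c_6) = f(0.738281) = -0.001345
  f(a) × f(c) ≥ 0, new interval: [0.738281, 0.750625]
Iteration 7:
  c_7 = (0.738281 + 0.750625)/2 = 0.744453
  f(c_7) = f(0.744453) = 0.008995
  f(a) × f(c) < 0, new interval: [0.738281, 0.744453]

After 7 iteration(s), the approximation is c_7 = 0.744453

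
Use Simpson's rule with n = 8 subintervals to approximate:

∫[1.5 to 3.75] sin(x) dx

f(x) = sin(x)
a = 1.5, b = 3.75, n = 8
h = (b - a)/n = 0.281250

Simpson's rule: (h/3)[f(x₀) + 4f(x₁) + 2f(x₂) + ... + f(xₙ)]

x_0 = 1.5000, f(x_0) = 0.997495, coefficient = 1
x_1 = 1.7812, f(x_1) = 0.977936, coefficient = 4
x_2 = 2.0625, f(x_2) = 0.881530, coefficient = 2
x_3 = 2.3438, f(x_3) = 0.715851, coefficient = 4
x_4 = 2.6250, f(x_4) = 0.493920, coefficient = 2
x_5 = 2.9062, f(x_5) = 0.233176, coefficient = 4
x_6 = 3.1875, f(x_6) = -0.045891, coefficient = 2
x_7 = 3.4688, f(x_7) = -0.321352, coefficient = 4
x_8 = 3.7500, f(x_8) = -0.571561, coefficient = 1

I ≈ (0.281250/3) × 9.507497 = 0.891328
Exact value: 0.891297
Error: 0.000031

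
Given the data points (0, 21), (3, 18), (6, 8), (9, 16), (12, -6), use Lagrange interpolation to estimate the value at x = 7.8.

Lagrange interpolation formula:
P(x) = Σ yᵢ × Lᵢ(x)
where Lᵢ(x) = Π_{j≠i} (x - xⱼ)/(xᵢ - xⱼ)

L_0(7.8) = (7.8 - 3)/(0 - 3) × (7.8 - 6)/(0 - 6) × (7.8 - 9)/(0 - 9) × (7.8 - 12)/(0 - 12) = 0.022400
L_1(7.8) = (7.8 - 0)/(3 - 0) × (7.8 - 6)/(3 - 6) × (7.8 - 9)/(3 - 9) × (7.8 - 12)/(3 - 12) = -0.145600
L_2(7.8) = (7.8 - 0)/(6 - 0) × (7.8 - 3)/(6 - 3) × (7.8 - 9)/(6 - 9) × (7.8 - 12)/(6 - 12) = 0.582400
L_3(7.8) = (7.8 - 0)/(9 - 0) × (7.8 - 3)/(9 - 3) × (7.8 - 6)/(9 - 6) × (7.8 - 12)/(9 - 12) = 0.582400
L_4(7.8) = (7.8 - 0)/(12 - 0) × (7.8 - 3)/(12 - 3) × (7.8 - 6)/(12 - 6) × (7.8 - 9)/(12 - 9) = -0.041600

P(7.8) = 21×L_0(7.8) + 18×L_1(7.8) + 8×L_2(7.8) + 16×L_3(7.8) + (-6)×L_4(7.8)
P(7.8) = 12.076800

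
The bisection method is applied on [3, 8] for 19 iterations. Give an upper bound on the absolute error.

Bisection error bound: |error| ≤ (b-a)/2^n
|error| ≤ (8 - 3)/2^19 = 5/2^19
|error| ≤ 0.0000095367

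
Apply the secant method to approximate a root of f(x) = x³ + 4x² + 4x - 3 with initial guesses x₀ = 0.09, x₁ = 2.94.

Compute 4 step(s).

f(x) = x³ + 4x² + 4x - 3
x₀ = 0.09, x₁ = 2.94

Secant formula: x_{n+1} = x_n - f(x_n)(x_n - x_{n-1})/(f(x_n) - f(x_{n-1}))

Iteration 1:
  f(0.090000) = -2.606871
  f(2.940000) = 68.746584
  x_2 = 2.940000 - 68.746584×(2.940000 - 0.090000)/(68.746584 - (-2.606871))
       = 0.194124
Iteration 2:
  f(2.940000) = 68.746584
  f(0.194124) = -2.065454
  x_3 = 0.194124 - (-2.065454)×(0.194124 - 2.940000)/(-2.065454 - 68.746584)
       = 0.274216
Iteration 3:
  f(0.194124) = -2.065454
  f(0.274216) = -1.581741
  x_4 = 0.274216 - (-1.581741)×(0.274216 - 0.194124)/(-1.581741 - (-2.065454))
       = 0.536116
Iteration 4:
  f(0.274216) = -1.581741
  f(0.536116) = 0.448240
  x_5 = 0.536116 - 0.448240×(0.536116 - 0.274216)/(0.448240 - (-1.581741))
       = 0.478286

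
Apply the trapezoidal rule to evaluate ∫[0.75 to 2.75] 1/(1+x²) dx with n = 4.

f(x) = 1/(1+x²)
a = 0.75, b = 2.75, n = 4
h = (b - a)/n = 0.500000

Trapezoidal rule: (h/2)[f(x₀) + 2f(x₁) + 2f(x₂) + ... + f(xₙ)]

x_0 = 0.7500, f(x_0) = 0.640000, coefficient = 1
x_1 = 1.2500, f(x_1) = 0.390244, coefficient = 2
x_2 = 1.7500, f(x_2) = 0.246154, coefficient = 2
x_3 = 2.2500, f(x_3) = 0.164948, coefficient = 2
x_4 = 2.7500, f(x_4) = 0.116788, coefficient = 1

I ≈ (0.500000/2) × 2.359481 = 0.589870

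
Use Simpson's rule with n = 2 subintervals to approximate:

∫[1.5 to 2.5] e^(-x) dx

f(x) = e^(-x)
a = 1.5, b = 2.5, n = 2
h = (b - a)/n = 0.500000

Simpson's rule: (h/3)[f(x₀) + 4f(x₁) + 2f(x₂) + ... + f(xₙ)]

x_0 = 1.5000, f(x_0) = 0.223130, coefficient = 1
x_1 = 2.0000, f(x_1) = 0.135335, coefficient = 4
x_2 = 2.5000, f(x_2) = 0.082085, coefficient = 1

I ≈ (0.500000/3) × 0.846556 = 0.141093
Exact value: 0.141045
Error: 0.000048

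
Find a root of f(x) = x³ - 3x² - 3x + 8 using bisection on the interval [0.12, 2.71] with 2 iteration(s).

f(x) = x³ - 3x² - 3x + 8
Initial interval: [0.12, 2.71]

Iteration 1:
  c_1 = (0.120000 + 2.710000)/2 = 1.415000
  f(c_1) = f(1.415000) = 0.581473
  f(a) × f(c) ≥ 0, new interval: [1.415000, 2.710000]
Iteration 2:
  c_2 = (1.415000 + 2.710000)/2 = 2.062500
  f(c_2) = f(2.062500) = -2.175537
  f(a) × f(c) < 0, new interval: [1.415000, 2.062500]

After 2 iteration(s), the approximation is c_2 = 2.062500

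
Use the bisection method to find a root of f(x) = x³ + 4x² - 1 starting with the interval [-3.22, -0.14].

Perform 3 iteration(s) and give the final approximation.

f(x) = x³ + 4x² - 1
Initial interval: [-3.22, -0.14]

Iteration 1:
  c_1 = (-3.220000 + (-0.140000))/2 = -1.680000
  f(c_1) = f(-1.680000) = 5.547968
  f(a) × f(c) ≥ 0, new interval: [-1.680000, -0.140000]
Iteration 2:
  c_2 = (-1.680000 + (-0.140000))/2 = -0.910000
  f(c_2) = f(-0.910000) = 1.558829
  f(a) × f(c) ≥ 0, new interval: [-0.910000, -0.140000]
Iteration 3:
  c_3 = (-0.910000 + (-0.140000))/2 = -0.525000
  f(c_3) = f(-0.525000) = -0.042203
  f(a) × f(c) < 0, new interval: [-0.910000, -0.525000]

After 3 iteration(s), the approximation is c_3 = -0.525000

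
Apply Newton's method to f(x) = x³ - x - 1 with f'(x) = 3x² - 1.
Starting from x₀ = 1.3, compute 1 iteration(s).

f(x) = x³ - x - 1
f'(x) = 3x² - 1
x₀ = 1.3

Newton-Raphson formula: x_{n+1} = x_n - f(x_n)/f'(x_n)

Iteration 1:
  f(1.300000) = -0.103000
  f'(1.300000) = 4.070000
  x_1 = 1.300000 - (-0.103000)/4.070000 = 1.325307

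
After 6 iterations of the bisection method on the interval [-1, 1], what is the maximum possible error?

Bisection error bound: |error| ≤ (b-a)/2^n
|error| ≤ (1 - (-1))/2^6 = 2/2^6
|error| ≤ 0.0312500000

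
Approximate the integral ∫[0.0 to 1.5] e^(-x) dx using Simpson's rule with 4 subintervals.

f(x) = e^(-x)
a = 0.0, b = 1.5, n = 4
h = (b - a)/n = 0.375000

Simpson's rule: (h/3)[f(x₀) + 4f(x₁) + 2f(x₂) + ... + f(xₙ)]

x_0 = 0.0000, f(x_0) = 1.000000, coefficient = 1
x_1 = 0.3750, f(x_1) = 0.687289, coefficient = 4
x_2 = 0.7500, f(x_2) = 0.472367, coefficient = 2
x_3 = 1.1250, f(x_3) = 0.324652, coefficient = 4
x_4 = 1.5000, f(x_4) = 0.223130, coefficient = 1

I ≈ (0.375000/3) × 6.215630 = 0.776954
Exact value: 0.776870
Error: 0.000084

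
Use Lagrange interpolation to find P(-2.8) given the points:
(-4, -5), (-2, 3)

Lagrange interpolation formula:
P(x) = Σ yᵢ × Lᵢ(x)
where Lᵢ(x) = Π_{j≠i} (x - xⱼ)/(xᵢ - xⱼ)

L_0(-2.8) = (-2.8 - (-2))/(-4 - (-2)) = 0.400000
L_1(-2.8) = (-2.8 - (-4))/(-2 - (-4)) = 0.600000

P(-2.8) = (-5)×L_0(-2.8) + 3×L_1(-2.8)
P(-2.8) = -0.200000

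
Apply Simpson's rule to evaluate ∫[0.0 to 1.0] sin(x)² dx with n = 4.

f(x) = sin(x)²
a = 0.0, b = 1.0, n = 4
h = (b - a)/n = 0.250000

Simpson's rule: (h/3)[f(x₀) + 4f(x₁) + 2f(x₂) + ... + f(xₙ)]

x_0 = 0.0000, f(x_0) = 0.000000, coefficient = 1
x_1 = 0.2500, f(x_1) = 0.061209, coefficient = 4
x_2 = 0.5000, f(x_2) = 0.229849, coefficient = 2
x_3 = 0.7500, f(x_3) = 0.464631, coefficient = 4
x_4 = 1.0000, f(x_4) = 0.708073, coefficient = 1

I ≈ (0.250000/3) × 3.271132 = 0.272594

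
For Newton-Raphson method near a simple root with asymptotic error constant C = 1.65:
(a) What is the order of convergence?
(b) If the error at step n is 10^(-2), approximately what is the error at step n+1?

(a) Newton-Raphson has quadratic (order 2) convergence near simple roots.
    This means |e_{n+1}| ≈ C|e_n|².

(b) With |e_n| = 10^(-2) and C = 1.65:
    |e_{n+1}| ≈ 1.65 × (10^(-2))² = 1.65 × 10^(-4)

(a) 2 (quadratic); (b) |e_{n+1}| ≈ 1.650e-04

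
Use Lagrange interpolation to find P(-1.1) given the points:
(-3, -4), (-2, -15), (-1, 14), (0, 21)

Lagrange interpolation formula:
P(x) = Σ yᵢ × Lᵢ(x)
where Lᵢ(x) = Π_{j≠i} (x - xⱼ)/(xᵢ - xⱼ)

L_0(-1.1) = (-1.1 - (-2))/(-3 - (-2)) × (-1.1 - (-1))/(-3 - (-1)) × (-1.1 - 0)/(-3 - 0) = -0.016500
L_1(-1.1) = (-1.1 - (-3))/(-2 - (-3)) × (-1.1 - (-1))/(-2 - (-1)) × (-1.1 - 0)/(-2 - 0) = 0.104500
L_2(-1.1) = (-1.1 - (-3))/(-1 - (-3)) × (-1.1 - (-2))/(-1 - (-2)) × (-1.1 - 0)/(-1 - 0) = 0.940500
L_3(-1.1) = (-1.1 - (-3))/(0 - (-3)) × (-1.1 - (-2))/(0 - (-2)) × (-1.1 - (-1))/(0 - (-1)) = -0.028500

P(-1.1) = (-4)×L_0(-1.1) + (-15)×L_1(-1.1) + 14×L_2(-1.1) + 21×L_3(-1.1)
P(-1.1) = 11.067000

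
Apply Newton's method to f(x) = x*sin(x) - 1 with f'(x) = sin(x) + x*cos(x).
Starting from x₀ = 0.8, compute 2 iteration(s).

f(x) = x*sin(x) - 1
f'(x) = sin(x) + x*cos(x)
x₀ = 0.8

Newton-Raphson formula: x_{n+1} = x_n - f(x_n)/f'(x_n)

Iteration 1:
  f(0.800000) = -0.426115
  f'(0.800000) = 1.274721
  x_1 = 0.800000 - (-0.426115)/1.274721 = 1.134281
Iteration 2:
  f(1.134281) = 0.027920
  f'(1.134281) = 1.385786
  x_2 = 1.134281 - 0.027920/1.385786 = 1.114134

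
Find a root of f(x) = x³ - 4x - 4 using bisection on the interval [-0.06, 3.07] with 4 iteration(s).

f(x) = x³ - 4x - 4
Initial interval: [-0.06, 3.07]

Iteration 1:
  c_1 = (-0.060000 + 3.070000)/2 = 1.505000
  f(c_1) = f(1.505000) = -6.611137
  f(a) × f(c) ≥ 0, new interval: [1.505000, 3.070000]
Iteration 2:
  c_2 = (1.505000 + 3.070000)/2 = 2.287500
  f(c_2) = f(2.287500) = -1.180299
  f(a) × f(c) ≥ 0, new interval: [2.287500, 3.070000]
Iteration 3:
  c_3 = (2.287500 + 3.070000)/2 = 2.678750
  f(c_3) = f(2.678750) = 4.506911
  f(a) × f(c) < 0, new interval: [2.287500, 2.678750]
Iteration 4:
  c_4 = (2.287500 + 2.678750)/2 = 2.483125
  f(c_4) = f(2.483125) = 1.378225
  f(a) × f(c) < 0, new interval: [2.287500, 2.483125]

After 4 iteration(s), the approximation is c_4 = 2.483125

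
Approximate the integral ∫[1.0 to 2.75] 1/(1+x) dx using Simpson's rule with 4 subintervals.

f(x) = 1/(1+x)
a = 1.0, b = 2.75, n = 4
h = (b - a)/n = 0.437500

Simpson's rule: (h/3)[f(x₀) + 4f(x₁) + 2f(x₂) + ... + f(xₙ)]

x_0 = 1.0000, f(x_0) = 0.500000, coefficient = 1
x_1 = 1.4375, f(x_1) = 0.410256, coefficient = 4
x_2 = 1.8750, f(x_2) = 0.347826, coefficient = 2
x_3 = 2.3125, f(x_3) = 0.301887, coefficient = 4
x_4 = 2.7500, f(x_4) = 0.266667, coefficient = 1

I ≈ (0.437500/3) × 4.310892 = 0.628672
Exact value: 0.628609
Error: 0.000063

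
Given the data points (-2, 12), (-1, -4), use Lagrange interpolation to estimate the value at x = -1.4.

Lagrange interpolation formula:
P(x) = Σ yᵢ × Lᵢ(x)
where Lᵢ(x) = Π_{j≠i} (x - xⱼ)/(xᵢ - xⱼ)

L_0(-1.4) = (-1.4 - (-1))/(-2 - (-1)) = 0.400000
L_1(-1.4) = (-1.4 - (-2))/(-1 - (-2)) = 0.600000

P(-1.4) = 12×L_0(-1.4) + (-4)×L_1(-1.4)
P(-1.4) = 2.400000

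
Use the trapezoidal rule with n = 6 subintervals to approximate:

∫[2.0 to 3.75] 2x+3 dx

f(x) = 2x+3
a = 2.0, b = 3.75, n = 6
h = (b - a)/n = 0.291667

Trapezoidal rule: (h/2)[f(x₀) + 2f(x₁) + 2f(x₂) + ... + f(xₙ)]

x_0 = 2.0000, f(x_0) = 7.000000, coefficient = 1
x_1 = 2.2917, f(x_1) = 7.583333, coefficient = 2
x_2 = 2.5833, f(x_2) = 8.166667, coefficient = 2
x_3 = 2.8750, f(x_3) = 8.750000, coefficient = 2
x_4 = 3.1667, f(x_4) = 9.333333, coefficient = 2
x_5 = 3.4583, f(x_5) = 9.916667, coefficient = 2
x_6 = 3.7500, f(x_6) = 10.500000, coefficient = 1

I ≈ (0.291667/2) × 105.000000 = 15.312500
Exact value: 15.312500
Error: 0.000000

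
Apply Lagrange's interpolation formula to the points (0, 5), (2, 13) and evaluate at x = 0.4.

Lagrange interpolation formula:
P(x) = Σ yᵢ × Lᵢ(x)
where Lᵢ(x) = Π_{j≠i} (x - xⱼ)/(xᵢ - xⱼ)

L_0(0.4) = (0.4 - 2)/(0 - 2) = 0.800000
L_1(0.4) = (0.4 - 0)/(2 - 0) = 0.200000

P(0.4) = 5×L_0(0.4) + 13×L_1(0.4)
P(0.4) = 6.600000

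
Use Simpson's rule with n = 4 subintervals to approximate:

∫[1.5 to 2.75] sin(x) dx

f(x) = sin(x)
a = 1.5, b = 2.75, n = 4
h = (b - a)/n = 0.312500

Simpson's rule: (h/3)[f(x₀) + 4f(x₁) + 2f(x₂) + ... + f(xₙ)]

x_0 = 1.5000, f(x_0) = 0.997495, coefficient = 1
x_1 = 1.8125, f(x_1) = 0.970932, coefficient = 4
x_2 = 2.1250, f(x_2) = 0.850320, coefficient = 2
x_3 = 2.4375, f(x_3) = 0.647343, coefficient = 4
x_4 = 2.7500, f(x_4) = 0.381661, coefficient = 1

I ≈ (0.312500/3) × 9.552892 = 0.995093
Exact value: 0.995040
Error: 0.000053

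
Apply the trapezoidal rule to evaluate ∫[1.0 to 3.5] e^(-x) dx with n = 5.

f(x) = e^(-x)
a = 1.0, b = 3.5, n = 5
h = (b - a)/n = 0.500000

Trapezoidal rule: (h/2)[f(x₀) + 2f(x₁) + 2f(x₂) + ... + f(xₙ)]

x_0 = 1.0000, f(x_0) = 0.367879, coefficient = 1
x_1 = 1.5000, f(x_1) = 0.223130, coefficient = 2
x_2 = 2.0000, f(x_2) = 0.135335, coefficient = 2
x_3 = 2.5000, f(x_3) = 0.082085, coefficient = 2
x_4 = 3.0000, f(x_4) = 0.049787, coefficient = 2
x_5 = 3.5000, f(x_5) = 0.030197, coefficient = 1

I ≈ (0.500000/2) × 1.378752 = 0.344688
Exact value: 0.337682
Error: 0.007006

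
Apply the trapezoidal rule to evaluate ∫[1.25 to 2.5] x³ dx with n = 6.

f(x) = x³
a = 1.25, b = 2.5, n = 6
h = (b - a)/n = 0.208333

Trapezoidal rule: (h/2)[f(x₀) + 2f(x₁) + 2f(x₂) + ... + f(xₙ)]

x_0 = 1.2500, f(x_0) = 1.953125, coefficient = 1
x_1 = 1.4583, f(x_1) = 3.101490, coefficient = 2
x_2 = 1.6667, f(x_2) = 4.629630, coefficient = 2
x_3 = 1.8750, f(x_3) = 6.591797, coefficient = 2
x_4 = 2.0833, f(x_4) = 9.042245, coefficient = 2
x_5 = 2.2917, f(x_5) = 12.035229, coefficient = 2
x_6 = 2.5000, f(x_6) = 15.625000, coefficient = 1

I ≈ (0.208333/2) × 88.378906 = 9.206136
Exact value: 9.155273
Error: 0.050863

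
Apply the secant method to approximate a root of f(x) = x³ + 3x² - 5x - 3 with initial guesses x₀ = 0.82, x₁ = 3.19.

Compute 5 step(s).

f(x) = x³ + 3x² - 5x - 3
x₀ = 0.82, x₁ = 3.19

Secant formula: x_{n+1} = x_n - f(x_n)(x_n - x_{n-1})/(f(x_n) - f(x_{n-1}))

Iteration 1:
  f(0.820000) = -4.531432
  f(3.190000) = 44.040059
  x_2 = 3.190000 - 44.040059×(3.190000 - 0.820000)/(44.040059 - (-4.531432))
       = 1.041107
Iteration 2:
  f(3.190000) = 44.040059
  f(1.041107) = -3.825364
  x_3 = 1.041107 - (-3.825364)×(1.041107 - 3.190000)/(-3.825364 - 44.040059)
       = 1.212845
Iteration 3:
  f(1.041107) = -3.825364
  f(1.212845) = -2.867162
  x_4 = 1.212845 - (-2.867162)×(1.212845 - 1.041107)/(-2.867162 - (-3.825364))
       = 1.726723
Iteration 4:
  f(1.212845) = -2.867162
  f(1.726723) = 2.459458
  x_5 = 1.726723 - 2.459458×(1.726723 - 1.212845)/(2.459458 - (-2.867162))
       = 1.489450
Iteration 5:
  f(1.726723) = 2.459458
  f(1.489450) = -0.487575
  x_6 = 1.489450 - (-0.487575)×(1.489450 - 1.726723)/(-0.487575 - 2.459458)
       = 1.528706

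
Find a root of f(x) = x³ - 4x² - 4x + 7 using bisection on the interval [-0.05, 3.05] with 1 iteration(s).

f(x) = x³ - 4x² - 4x + 7
Initial interval: [-0.05, 3.05]

Iteration 1:
  c_1 = (-0.050000 + 3.050000)/2 = 1.500000
  f(c_1) = f(1.500000) = -4.625000
  f(a) × f(c) < 0, new interval: [-0.050000, 1.500000]

After 1 iteration(s), the approximation is c_1 = 1.500000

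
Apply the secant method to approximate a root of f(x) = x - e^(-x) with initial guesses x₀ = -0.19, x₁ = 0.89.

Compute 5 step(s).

f(x) = x - e^(-x)
x₀ = -0.19, x₁ = 0.89

Secant formula: x_{n+1} = x_n - f(x_n)(x_n - x_{n-1})/(f(x_n) - f(x_{n-1}))

Iteration 1:
  f(-0.190000) = -1.399250
  f(0.890000) = 0.479344
  x_2 = 0.890000 - 0.479344×(0.890000 - (-0.190000))/(0.479344 - (-1.399250))
       = 0.614426
Iteration 2:
  f(0.890000) = 0.479344
  f(0.614426) = 0.073475
  x_3 = 0.614426 - 0.073475×(0.614426 - 0.890000)/(0.073475 - 0.479344)
       = 0.564539
Iteration 3:
  f(0.614426) = 0.073475
  f(0.564539) = -0.004084
  x_4 = 0.564539 - (-0.004084)×(0.564539 - 0.614426)/(-0.004084 - 0.073475)
       = 0.567165
Iteration 4:
  f(0.564539) = -0.004084
  f(0.567165) = 0.000035
  x_5 = 0.567165 - 0.000035×(0.567165 - 0.564539)/(0.000035 - (-0.004084))
       = 0.567143
Iteration 5:
  f(0.567165) = 0.000035
  f(0.567143) = 0.000000
  x_6 = 0.567143 - 0.000000×(0.567143 - 0.567165)/(0.000000 - 0.000035)
       = 0.567143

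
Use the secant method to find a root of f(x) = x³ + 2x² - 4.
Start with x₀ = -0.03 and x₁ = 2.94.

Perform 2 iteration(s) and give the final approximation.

f(x) = x³ + 2x² - 4
x₀ = -0.03, x₁ = 2.94

Secant formula: x_{n+1} = x_n - f(x_n)(x_n - x_{n-1})/(f(x_n) - f(x_{n-1}))

Iteration 1:
  f(-0.030000) = -3.998227
  f(2.940000) = 38.699384
  x_2 = 2.940000 - 38.699384×(2.940000 - (-0.030000))/(38.699384 - (-3.998227))
       = 0.248112
Iteration 2:
  f(2.940000) = 38.699384
  f(0.248112) = -3.861607
  x_3 = 0.248112 - (-3.861607)×(0.248112 - 2.940000)/(-3.861607 - 38.699384)
       = 0.492350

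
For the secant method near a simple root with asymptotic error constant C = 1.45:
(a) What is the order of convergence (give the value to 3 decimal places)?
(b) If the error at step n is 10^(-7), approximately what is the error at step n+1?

(a) Secant method has superlinear convergence with order φ = (1+√5)/2 ≈ 1.618.
    This means |e_{n+1}| ≈ C|e_n|^1.618.

(b) With |e_n| = 10^(-7) and C = 1.45:
    |e_{n+1}| ≈ 1.45 × (10^(-7))^1.618 = 1.45 × 10^(-11.33)

(a) ≈ 1.618 (golden ratio); (b) |e_{n+1}| ≈ 6.841e-12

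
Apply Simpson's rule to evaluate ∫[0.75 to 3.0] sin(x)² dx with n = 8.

f(x) = sin(x)²
a = 0.75, b = 3.0, n = 8
h = (b - a)/n = 0.281250

Simpson's rule: (h/3)[f(x₀) + 4f(x₁) + 2f(x₂) + ... + f(xₙ)]

x_0 = 0.7500, f(x_0) = 0.464631, coefficient = 1
x_1 = 1.0312, f(x_1) = 0.736064, coefficient = 4
x_2 = 1.3125, f(x_2) = 0.934754, coefficient = 2
x_3 = 1.5938, f(x_3) = 0.999473, coefficient = 4
x_4 = 1.8750, f(x_4) = 0.910280, coefficient = 2
x_5 = 2.1562, f(x_5) = 0.694658, coefficient = 4
x_6 = 2.4375, f(x_6) = 0.419052, coefficient = 2
x_7 = 2.7188, f(x_7) = 0.168391, coefficient = 4
x_8 = 3.0000, f(x_8) = 0.019915, coefficient = 1

I ≈ (0.281250/3) × 15.407062 = 1.444412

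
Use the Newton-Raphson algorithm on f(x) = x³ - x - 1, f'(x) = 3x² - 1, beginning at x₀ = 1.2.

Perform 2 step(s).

f(x) = x³ - x - 1
f'(x) = 3x² - 1
x₀ = 1.2

Newton-Raphson formula: x_{n+1} = x_n - f(x_n)/f'(x_n)

Iteration 1:
  f(1.200000) = -0.472000
  f'(1.200000) = 3.320000
  x_1 = 1.200000 - (-0.472000)/3.320000 = 1.342169
Iteration 2:
  f(1.342169) = 0.075636
  f'(1.342169) = 4.404250
  x_2 = 1.342169 - 0.075636/4.404250 = 1.324995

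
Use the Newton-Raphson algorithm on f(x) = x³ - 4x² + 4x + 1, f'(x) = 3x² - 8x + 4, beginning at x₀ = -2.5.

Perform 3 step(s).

f(x) = x³ - 4x² + 4x + 1
f'(x) = 3x² - 8x + 4
x₀ = -2.5

Newton-Raphson formula: x_{n+1} = x_n - f(x_n)/f'(x_n)

Iteration 1:
  f(-2.500000) = -49.625000
  f'(-2.500000) = 42.750000
  x_1 = -2.500000 - (-49.625000)/42.750000 = -1.339181
Iteration 2:
  f(-1.339181) = -13.932048
  f'(-1.339181) = 20.093670
  x_2 = -1.339181 - (-13.932048)/20.093670 = -0.645826
Iteration 3:
  f(-0.645826) = -3.521040
  f'(-0.645826) = 10.417884
  x_3 = -0.645826 - (-3.521040)/10.417884 = -0.307846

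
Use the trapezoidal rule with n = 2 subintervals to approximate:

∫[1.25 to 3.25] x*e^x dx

f(x) = x*e^x
a = 1.25, b = 3.25, n = 2
h = (b - a)/n = 1.000000

Trapezoidal rule: (h/2)[f(x₀) + 2f(x₁) + 2f(x₂) + ... + f(xₙ)]

x_0 = 1.2500, f(x_0) = 4.362929, coefficient = 1
x_1 = 2.2500, f(x_1) = 21.347406, coefficient = 2
x_2 = 3.2500, f(x_2) = 83.818605, coefficient = 1

I ≈ (1.000000/2) × 130.876345 = 65.438172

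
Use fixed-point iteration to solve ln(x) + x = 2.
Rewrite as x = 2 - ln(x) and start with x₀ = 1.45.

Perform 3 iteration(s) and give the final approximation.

Equation: ln(x) + x = 2
Fixed-point form: x = 2 - ln(x)
x₀ = 1.45

x_1 = g(1.450000) = 1.628436
x_2 = g(1.628436) = 1.512380
x_3 = g(1.512380) = 1.586316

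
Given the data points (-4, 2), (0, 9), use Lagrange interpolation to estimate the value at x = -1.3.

Lagrange interpolation formula:
P(x) = Σ yᵢ × Lᵢ(x)
where Lᵢ(x) = Π_{j≠i} (x - xⱼ)/(xᵢ - xⱼ)

L_0(-1.3) = (-1.3 - 0)/(-4 - 0) = 0.325000
L_1(-1.3) = (-1.3 - (-4))/(0 - (-4)) = 0.675000

P(-1.3) = 2×L_0(-1.3) + 9×L_1(-1.3)
P(-1.3) = 6.725000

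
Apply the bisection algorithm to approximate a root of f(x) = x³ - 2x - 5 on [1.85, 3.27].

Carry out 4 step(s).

f(x) = x³ - 2x - 5
Initial interval: [1.85, 3.27]

Iteration 1:
  c_1 = (1.850000 + 3.270000)/2 = 2.560000
  f(c_1) = f(2.560000) = 6.657216
  f(a) × f(c) < 0, new interval: [1.850000, 2.560000]
Iteration 2:
  c_2 = (1.850000 + 2.560000)/2 = 2.205000
  f(c_2) = f(2.205000) = 1.310765
  f(a) × f(c) < 0, new interval: [1.850000, 2.205000]
Iteration 3:
  c_3 = (1.850000 + 2.205000)/2 = 2.027500
  f(c_3) = f(2.027500) = -0.720442
  f(a) × f(c) ≥ 0, new interval: [2.027500, 2.205000]
Iteration 4:
  c_4 = (2.027500 + 2.205000)/2 = 2.116250
  f(c_4) = f(2.116250) = 0.245155
  f(a) × f(c) < 0, new interval: [2.027500, 2.116250]

After 4 iteration(s), the approximation is c_4 = 2.116250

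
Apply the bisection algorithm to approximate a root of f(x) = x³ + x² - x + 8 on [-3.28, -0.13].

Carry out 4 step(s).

f(x) = x³ + x² - x + 8
Initial interval: [-3.28, -0.13]

Iteration 1:
  c_1 = (-3.280000 + (-0.130000))/2 = -1.705000
  f(c_1) = f(-1.705000) = 7.655547
  f(a) × f(c) < 0, new interval: [-3.280000, -1.705000]
Iteration 2:
  c_2 = (-3.280000 + (-1.705000))/2 = -2.492500
  f(c_2) = f(-2.492500) = 1.220260
  f(a) × f(c) < 0, new interval: [-3.280000, -2.492500]
Iteration 3:
  c_3 = (-3.280000 + (-2.492500))/2 = -2.886250
  f(c_3) = f(-2.886250) = -4.827041
  f(a) × f(c) ≥ 0, new interval: [-2.886250, -2.492500]
Iteration 4:
  c_4 = (-2.886250 + (-2.492500))/2 = -2.689375
  f(c_4) = f(-2.689375) = -1.529432
  f(a) × f(c) ≥ 0, new interval: [-2.689375, -2.492500]

After 4 iteration(s), the approximation is c_4 = -2.689375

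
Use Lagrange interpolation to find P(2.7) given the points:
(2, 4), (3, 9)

Lagrange interpolation formula:
P(x) = Σ yᵢ × Lᵢ(x)
where Lᵢ(x) = Π_{j≠i} (x - xⱼ)/(xᵢ - xⱼ)

L_0(2.7) = (2.7 - 3)/(2 - 3) = 0.300000
L_1(2.7) = (2.7 - 2)/(3 - 2) = 0.700000

P(2.7) = 4×L_0(2.7) + 9×L_1(2.7)
P(2.7) = 7.500000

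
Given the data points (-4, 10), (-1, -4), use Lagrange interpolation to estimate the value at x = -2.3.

Lagrange interpolation formula:
P(x) = Σ yᵢ × Lᵢ(x)
where Lᵢ(x) = Π_{j≠i} (x - xⱼ)/(xᵢ - xⱼ)

L_0(-2.3) = (-2.3 - (-1))/(-4 - (-1)) = 0.433333
L_1(-2.3) = (-2.3 - (-4))/(-1 - (-4)) = 0.566667

P(-2.3) = 10×L_0(-2.3) + (-4)×L_1(-2.3)
P(-2.3) = 2.066667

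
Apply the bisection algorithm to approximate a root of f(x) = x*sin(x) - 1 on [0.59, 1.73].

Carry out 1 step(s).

f(x) = x*sin(x) - 1
Initial interval: [0.59, 1.73]

Iteration 1:
  c_1 = (0.590000 + 1.730000)/2 = 1.160000
  f(c_1) = f(1.160000) = 0.063492
  f(a) × f(c) < 0, new interval: [0.590000, 1.160000]

After 1 iteration(s), the approximation is c_1 = 1.160000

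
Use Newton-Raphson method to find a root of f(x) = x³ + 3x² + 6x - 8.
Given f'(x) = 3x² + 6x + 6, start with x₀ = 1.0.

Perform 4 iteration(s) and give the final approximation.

f(x) = x³ + 3x² + 6x - 8
f'(x) = 3x² + 6x + 6
x₀ = 1.0

Newton-Raphson formula: x_{n+1} = x_n - f(x_n)/f'(x_n)

Iteration 1:
  f(1.000000) = 2.000000
  f'(1.000000) = 15.000000
  x_1 = 1.000000 - 2.000000/15.000000 = 0.866667
Iteration 2:
  f(0.866667) = 0.104296
  f'(0.866667) = 13.453333
  x_2 = 0.866667 - 0.104296/13.453333 = 0.858914
Iteration 3:
  f(0.858914) = 0.000336
  f'(0.858914) = 13.366686
  x_3 = 0.858914 - 0.000336/13.366686 = 0.858889
Iteration 4:
  f(0.858889) = 0.000000
  f'(0.858889) = 13.366406
  x_4 = 0.858889 - 0.000000/13.366406 = 0.858889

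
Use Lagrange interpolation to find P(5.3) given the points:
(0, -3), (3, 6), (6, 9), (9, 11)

Lagrange interpolation formula:
P(x) = Σ yᵢ × Lᵢ(x)
where Lᵢ(x) = Π_{j≠i} (x - xⱼ)/(xᵢ - xⱼ)

L_0(5.3) = (5.3 - 3)/(0 - 3) × (5.3 - 6)/(0 - 6) × (5.3 - 9)/(0 - 9) = -0.036772
L_1(5.3) = (5.3 - 0)/(3 - 0) × (5.3 - 6)/(3 - 6) × (5.3 - 9)/(3 - 9) = 0.254204
L_2(5.3) = (5.3 - 0)/(6 - 0) × (5.3 - 3)/(6 - 3) × (5.3 - 9)/(6 - 9) = 0.835241
L_3(5.3) = (5.3 - 0)/(9 - 0) × (5.3 - 3)/(9 - 3) × (5.3 - 6)/(9 - 6) = -0.052673

P(5.3) = (-3)×L_0(5.3) + 6×L_1(5.3) + 9×L_2(5.3) + 11×L_3(5.3)
P(5.3) = 8.573302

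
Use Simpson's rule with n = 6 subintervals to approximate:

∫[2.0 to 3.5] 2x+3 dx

f(x) = 2x+3
a = 2.0, b = 3.5, n = 6
h = (b - a)/n = 0.250000

Simpson's rule: (h/3)[f(x₀) + 4f(x₁) + 2f(x₂) + ... + f(xₙ)]

x_0 = 2.0000, f(x_0) = 7.000000, coefficient = 1
x_1 = 2.2500, f(x_1) = 7.500000, coefficient = 4
x_2 = 2.5000, f(x_2) = 8.000000, coefficient = 2
x_3 = 2.7500, f(x_3) = 8.500000, coefficient = 4
x_4 = 3.0000, f(x_4) = 9.000000, coefficient = 2
x_5 = 3.2500, f(x_5) = 9.500000, coefficient = 4
x_6 = 3.5000, f(x_6) = 10.000000, coefficient = 1

I ≈ (0.250000/3) × 153.000000 = 12.750000
Exact value: 12.750000
Error: 0.000000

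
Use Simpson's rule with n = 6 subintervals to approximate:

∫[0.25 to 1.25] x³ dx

f(x) = x³
a = 0.25, b = 1.25, n = 6
h = (b - a)/n = 0.166667

Simpson's rule: (h/3)[f(x₀) + 4f(x₁) + 2f(x₂) + ... + f(xₙ)]

x_0 = 0.2500, f(x_0) = 0.015625, coefficient = 1
x_1 = 0.4167, f(x_1) = 0.072338, coefficient = 4
x_2 = 0.5833, f(x_2) = 0.198495, coefficient = 2
x_3 = 0.7500, f(x_3) = 0.421875, coefficient = 4
x_4 = 0.9167, f(x_4) = 0.770255, coefficient = 2
x_5 = 1.0833, f(x_5) = 1.271412, coefficient = 4
x_6 = 1.2500, f(x_6) = 1.953125, coefficient = 1

I ≈ (0.166667/3) × 10.968750 = 0.609375
Exact value: 0.609375
Error: 0.000000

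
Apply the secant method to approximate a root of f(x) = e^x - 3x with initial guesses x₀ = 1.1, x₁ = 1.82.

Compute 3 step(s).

f(x) = e^x - 3x
x₀ = 1.1, x₁ = 1.82

Secant formula: x_{n+1} = x_n - f(x_n)(x_n - x_{n-1})/(f(x_n) - f(x_{n-1}))

Iteration 1:
  f(1.100000) = -0.295834
  f(1.820000) = 0.711858
  x_2 = 1.820000 - 0.711858×(1.820000 - 1.100000)/(0.711858 - (-0.295834))
       = 1.311374
Iteration 2:
  f(1.820000) = 0.711858
  f(1.311374) = -0.222852
  x_3 = 1.311374 - (-0.222852)×(1.311374 - 1.820000)/(-0.222852 - 0.711858)
       = 1.432640
Iteration 3:
  f(1.311374) = -0.222852
  f(1.432640) = -0.108174
  x_4 = 1.432640 - (-0.108174)×(1.432640 - 1.311374)/(-0.108174 - (-0.222852))
       = 1.547029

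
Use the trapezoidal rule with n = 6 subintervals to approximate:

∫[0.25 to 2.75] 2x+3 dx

f(x) = 2x+3
a = 0.25, b = 2.75, n = 6
h = (b - a)/n = 0.416667

Trapezoidal rule: (h/2)[f(x₀) + 2f(x₁) + 2f(x₂) + ... + f(xₙ)]

x_0 = 0.2500, f(x_0) = 3.500000, coefficient = 1
x_1 = 0.6667, f(x_1) = 4.333333, coefficient = 2
x_2 = 1.0833, f(x_2) = 5.166667, coefficient = 2
x_3 = 1.5000, f(x_3) = 6.000000, coefficient = 2
x_4 = 1.9167, f(x_4) = 6.833333, coefficient = 2
x_5 = 2.3333, f(x_5) = 7.666667, coefficient = 2
x_6 = 2.7500, f(x_6) = 8.500000, coefficient = 1

I ≈ (0.416667/2) × 72.000000 = 15.000000
Exact value: 15.000000
Error: 0.000000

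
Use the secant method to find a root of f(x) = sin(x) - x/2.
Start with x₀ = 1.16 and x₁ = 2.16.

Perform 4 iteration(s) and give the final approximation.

f(x) = sin(x) - x/2
x₀ = 1.16, x₁ = 2.16

Secant formula: x_{n+1} = x_n - f(x_n)(x_n - x_{n-1})/(f(x_n) - f(x_{n-1}))

Iteration 1:
  f(1.160000) = 0.336803
  f(2.160000) = -0.248617
  x_2 = 2.160000 - (-0.248617)×(2.160000 - 1.160000)/(-0.248617 - 0.336803)
       = 1.735319
Iteration 2:
  f(2.160000) = -0.248617
  f(1.735319) = 0.118837
  x_3 = 1.735319 - 0.118837×(1.735319 - 2.160000)/(0.118837 - (-0.248617))
       = 1.872664
Iteration 3:
  f(1.735319) = 0.118837
  f(1.872664) = 0.018451
  x_4 = 1.872664 - 0.018451×(1.872664 - 1.735319)/(0.018451 - 0.118837)
       = 1.897908
Iteration 4:
  f(1.872664) = 0.018451
  f(1.897908) = -0.001980
  x_5 = 1.897908 - (-0.001980)×(1.897908 - 1.872664)/(-0.001980 - 0.018451)
       = 1.895462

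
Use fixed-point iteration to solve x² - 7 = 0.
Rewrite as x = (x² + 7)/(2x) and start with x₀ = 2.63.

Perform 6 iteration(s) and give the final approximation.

Equation: x² - 7 = 0
Fixed-point form: x = (x² + 7)/(2x)
x₀ = 2.63

x_1 = g(2.630000) = 2.645798
x_2 = g(2.645798) = 2.645751
x_3 = g(2.645751) = 2.645751
x_4 = g(2.645751) = 2.645751
x_5 = g(2.645751) = 2.645751
x_6 = g(2.645751) = 2.645751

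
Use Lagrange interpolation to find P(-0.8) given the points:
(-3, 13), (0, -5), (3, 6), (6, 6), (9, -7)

Lagrange interpolation formula:
P(x) = Σ yᵢ × Lᵢ(x)
where Lᵢ(x) = Π_{j≠i} (x - xⱼ)/(xᵢ - xⱼ)

L_0(-0.8) = (-0.8 - 0)/(-3 - 0) × (-0.8 - 3)/(-3 - 3) × (-0.8 - 6)/(-3 - 6) × (-0.8 - 9)/(-3 - 9) = 0.104211
L_1(-0.8) = (-0.8 - (-3))/(0 - (-3)) × (-0.8 - 3)/(0 - 3) × (-0.8 - 6)/(0 - 6) × (-0.8 - 9)/(0 - 9) = 1.146318
L_2(-0.8) = (-0.8 - (-3))/(3 - (-3)) × (-0.8 - 0)/(3 - 0) × (-0.8 - 6)/(3 - 6) × (-0.8 - 9)/(3 - 9) = -0.361995
L_3(-0.8) = (-0.8 - (-3))/(6 - (-3)) × (-0.8 - 0)/(6 - 0) × (-0.8 - 3)/(6 - 3) × (-0.8 - 9)/(6 - 9) = 0.134861
L_4(-0.8) = (-0.8 - (-3))/(9 - (-3)) × (-0.8 - 0)/(9 - 0) × (-0.8 - 3)/(9 - 3) × (-0.8 - 6)/(9 - 6) = -0.023394

P(-0.8) = 13×L_0(-0.8) + (-5)×L_1(-0.8) + 6×L_2(-0.8) + 6×L_3(-0.8) + (-7)×L_4(-0.8)
P(-0.8) = -5.575895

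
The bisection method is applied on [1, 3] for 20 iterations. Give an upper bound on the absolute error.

Bisection error bound: |error| ≤ (b-a)/2^n
|error| ≤ (3 - 1)/2^20 = 2/2^20
|error| ≤ 0.0000019073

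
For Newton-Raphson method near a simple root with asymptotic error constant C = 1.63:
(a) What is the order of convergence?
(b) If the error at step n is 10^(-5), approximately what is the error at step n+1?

(a) Newton-Raphson has quadratic (order 2) convergence near simple roots.
    This means |e_{n+1}| ≈ C|e_n|².

(b) With |e_n| = 10^(-5) and C = 1.63:
    |e_{n+1}| ≈ 1.63 × (10^(-5))² = 1.63 × 10^(-10)

(a) 2 (quadratic); (b) |e_{n+1}| ≈ 1.630e-10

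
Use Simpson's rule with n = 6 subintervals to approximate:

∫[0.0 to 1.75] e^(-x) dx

f(x) = e^(-x)
a = 0.0, b = 1.75, n = 6
h = (b - a)/n = 0.291667

Simpson's rule: (h/3)[f(x₀) + 4f(x₁) + 2f(x₂) + ... + f(xₙ)]

x_0 = 0.0000, f(x_0) = 1.000000, coefficient = 1
x_1 = 0.2917, f(x_1) = 0.747018, coefficient = 4
x_2 = 0.5833, f(x_2) = 0.558035, coefficient = 2
x_3 = 0.8750, f(x_3) = 0.416862, coefficient = 4
x_4 = 1.1667, f(x_4) = 0.311403, coefficient = 2
x_5 = 1.4583, f(x_5) = 0.232624, coefficient = 4
x_6 = 1.7500, f(x_6) = 0.173774, coefficient = 1

I ≈ (0.291667/3) × 8.498663 = 0.826259
Exact value: 0.826226
Error: 0.000033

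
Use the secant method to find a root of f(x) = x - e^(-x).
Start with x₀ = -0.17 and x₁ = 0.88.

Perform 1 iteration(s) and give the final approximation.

f(x) = x - e^(-x)
x₀ = -0.17, x₁ = 0.88

Secant formula: x_{n+1} = x_n - f(x_n)(x_n - x_{n-1})/(f(x_n) - f(x_{n-1}))

Iteration 1:
  f(-0.170000) = -1.355305
  f(0.880000) = 0.465217
  x_2 = 0.880000 - 0.465217×(0.880000 - (-0.170000))/(0.465217 - (-1.355305))
       = 0.611682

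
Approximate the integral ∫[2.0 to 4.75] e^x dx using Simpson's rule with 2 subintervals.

f(x) = e^x
a = 2.0, b = 4.75, n = 2
h = (b - a)/n = 1.375000

Simpson's rule: (h/3)[f(x₀) + 4f(x₁) + 2f(x₂) + ... + f(xₙ)]

x_0 = 2.0000, f(x_0) = 7.389056, coefficient = 1
x_1 = 3.3750, f(x_1) = 29.224284, coefficient = 4
x_2 = 4.7500, f(x_2) = 115.584285, coefficient = 1

I ≈ (1.375000/3) × 239.870476 = 109.940635
Exact value: 108.195228
Error: 1.745406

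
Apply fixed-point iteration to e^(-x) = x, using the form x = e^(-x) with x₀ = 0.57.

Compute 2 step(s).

Equation: e^(-x) = x
Fixed-point form: x = e^(-x)
x₀ = 0.57

x_1 = g(0.570000) = 0.565525
x_2 = g(0.565525) = 0.568062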